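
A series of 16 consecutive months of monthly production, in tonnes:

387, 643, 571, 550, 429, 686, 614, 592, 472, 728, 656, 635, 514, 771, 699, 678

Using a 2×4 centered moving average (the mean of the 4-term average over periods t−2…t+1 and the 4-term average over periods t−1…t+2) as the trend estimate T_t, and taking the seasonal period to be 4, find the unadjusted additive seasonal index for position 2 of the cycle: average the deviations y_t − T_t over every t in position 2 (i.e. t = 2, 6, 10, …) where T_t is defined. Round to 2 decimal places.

110.83

Season position 2 occurs at t = 6, 10, 14 (where T_t is defined).
t=6: T_6 = 575.0000; y_6 − T_6 = 686 − 575.0000 = 111.0000
t=10: T_10 = 617.3750; y_10 − T_10 = 728 − 617.3750 = 110.6250
t=14: T_14 = 660.1250; y_14 − T_14 = 771 − 660.1250 = 110.8750
Mean deviation: (111.0000 + 110.6250 + 110.8750) / 3 = 110.83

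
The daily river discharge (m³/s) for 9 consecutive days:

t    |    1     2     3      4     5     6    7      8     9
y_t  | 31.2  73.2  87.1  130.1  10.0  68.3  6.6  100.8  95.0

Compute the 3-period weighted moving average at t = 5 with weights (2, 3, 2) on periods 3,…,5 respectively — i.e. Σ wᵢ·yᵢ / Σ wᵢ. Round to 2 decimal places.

83.50

Weighted sum: 2·87.1 + 3·130.1 + 2·10.0 = 174.2 + 390.3 + 20.0 = 584.5
Weight total: 2 + 3 + 2 = 7
WMA = 584.5 / 7 = 83.50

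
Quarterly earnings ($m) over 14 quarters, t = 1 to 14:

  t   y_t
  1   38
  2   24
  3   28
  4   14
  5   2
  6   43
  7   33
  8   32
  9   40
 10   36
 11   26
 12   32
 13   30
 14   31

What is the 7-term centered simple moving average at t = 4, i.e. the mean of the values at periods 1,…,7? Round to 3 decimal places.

26.000

Sum of periods 1–7: 38 + 24 + 28 + 14 + 2 + 43 + 33 = 182
Divide by 7: 182 / 7 = 26.000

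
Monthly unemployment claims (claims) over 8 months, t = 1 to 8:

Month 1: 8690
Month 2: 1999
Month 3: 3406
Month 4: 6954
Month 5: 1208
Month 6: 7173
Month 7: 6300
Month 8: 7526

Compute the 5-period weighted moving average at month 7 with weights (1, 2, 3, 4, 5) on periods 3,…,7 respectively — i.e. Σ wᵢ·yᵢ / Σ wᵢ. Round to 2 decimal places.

Weighted sum: 1·3406 + 2·6954 + 3·1208 + 4·7173 + 5·6300 = 3406 + 13908 + 3624 + 28692 + 31500 = 81130
Weight total: 1 + 2 + 3 + 4 + 5 = 15
WMA = 81130 / 15 = 5408.67

5408.67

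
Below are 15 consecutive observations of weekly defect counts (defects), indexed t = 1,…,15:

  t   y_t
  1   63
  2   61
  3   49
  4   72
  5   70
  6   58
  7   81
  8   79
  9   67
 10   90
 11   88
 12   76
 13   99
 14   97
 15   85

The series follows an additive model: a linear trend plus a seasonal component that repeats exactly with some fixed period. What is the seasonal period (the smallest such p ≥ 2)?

First differences y_{t+1} − y_t: -2, -12, 23, -2, -12, 23, -2, -12, …
The difference pattern repeats every 3 terms and not for any smaller step, so p = 3.

3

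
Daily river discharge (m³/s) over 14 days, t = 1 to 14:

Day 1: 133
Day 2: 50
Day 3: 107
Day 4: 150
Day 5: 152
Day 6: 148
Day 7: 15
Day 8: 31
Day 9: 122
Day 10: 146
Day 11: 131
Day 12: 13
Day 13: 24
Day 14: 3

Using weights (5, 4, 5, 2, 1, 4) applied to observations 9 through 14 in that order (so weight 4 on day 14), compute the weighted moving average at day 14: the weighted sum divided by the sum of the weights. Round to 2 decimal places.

91.00

Weighted sum: 5·122 + 4·146 + 5·131 + 2·13 + 1·24 + 4·3 = 610 + 584 + 655 + 26 + 24 + 12 = 1911
Weight total: 5 + 4 + 5 + 2 + 1 + 4 = 21
WMA = 1911 / 21 = 91.00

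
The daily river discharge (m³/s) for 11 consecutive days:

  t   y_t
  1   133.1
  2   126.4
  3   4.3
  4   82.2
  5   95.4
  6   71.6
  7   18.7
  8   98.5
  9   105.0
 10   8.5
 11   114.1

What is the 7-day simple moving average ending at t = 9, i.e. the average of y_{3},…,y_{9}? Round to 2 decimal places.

Sum of periods 3–9: 4.3 + 82.2 + 95.4 + 71.6 + 18.7 + 98.5 + 105.0 = 475.7
Divide by 7: 475.7 / 7 = 67.96

67.96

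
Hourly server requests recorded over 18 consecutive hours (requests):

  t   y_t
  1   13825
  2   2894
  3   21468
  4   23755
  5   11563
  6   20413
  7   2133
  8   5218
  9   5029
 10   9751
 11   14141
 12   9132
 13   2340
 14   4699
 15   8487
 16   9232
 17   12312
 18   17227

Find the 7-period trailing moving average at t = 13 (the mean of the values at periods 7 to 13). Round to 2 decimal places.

Sum of periods 7–13: 2133 + 5218 + 5029 + 9751 + 14141 + 9132 + 2340 = 47744
Divide by 7: 47744 / 7 = 6820.57

6820.57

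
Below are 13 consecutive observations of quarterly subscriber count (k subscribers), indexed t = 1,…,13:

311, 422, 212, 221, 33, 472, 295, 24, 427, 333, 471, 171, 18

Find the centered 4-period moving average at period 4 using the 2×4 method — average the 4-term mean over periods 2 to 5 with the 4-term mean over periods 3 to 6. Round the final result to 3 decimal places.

228.250

Sum over 2–5: 422 + 212 + 221 + 33 = 888
Sum over 3–6: 212 + 221 + 33 + 472 = 938
CMA at t=4 = (888 + 938) / (2·4) = 1826 / 8 = 228.250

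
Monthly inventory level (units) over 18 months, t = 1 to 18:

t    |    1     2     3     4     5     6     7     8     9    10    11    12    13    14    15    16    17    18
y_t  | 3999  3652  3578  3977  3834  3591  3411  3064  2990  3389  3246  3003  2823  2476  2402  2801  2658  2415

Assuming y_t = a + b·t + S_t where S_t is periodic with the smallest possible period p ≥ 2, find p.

6

First differences y_{t+1} − y_t: -347, -74, 399, -143, -243, -180, -347, -74, 399, -143, -243, -180, -347, -74, …
The difference pattern repeats every 6 terms and not for any smaller step, so p = 6.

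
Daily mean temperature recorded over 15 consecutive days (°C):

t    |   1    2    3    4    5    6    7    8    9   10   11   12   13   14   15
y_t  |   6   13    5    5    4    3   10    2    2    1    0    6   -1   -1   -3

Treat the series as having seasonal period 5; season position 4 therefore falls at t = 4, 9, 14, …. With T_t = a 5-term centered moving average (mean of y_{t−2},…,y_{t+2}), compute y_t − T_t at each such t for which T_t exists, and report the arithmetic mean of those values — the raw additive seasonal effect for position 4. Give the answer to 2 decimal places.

-1.00

Season position 4 occurs at t = 4, 9 (where T_t is defined).
t=4: T_4 = 6.0000; y_4 − T_4 = 5 − 6.0000 = -1.0000
t=9: T_9 = 3.0000; y_9 − T_9 = 2 − 3.0000 = -1.0000
Mean deviation: (-1.0000 + -1.0000) / 2 = -1.00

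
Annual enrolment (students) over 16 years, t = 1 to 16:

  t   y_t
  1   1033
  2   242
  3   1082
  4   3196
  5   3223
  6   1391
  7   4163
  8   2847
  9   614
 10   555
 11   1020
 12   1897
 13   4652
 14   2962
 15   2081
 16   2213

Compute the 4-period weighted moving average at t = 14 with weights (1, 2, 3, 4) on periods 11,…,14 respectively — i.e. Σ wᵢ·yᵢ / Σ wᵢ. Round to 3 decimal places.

Weighted sum: 1·1020 + 2·1897 + 3·4652 + 4·2962 = 1020 + 3794 + 13956 + 11848 = 30618
Weight total: 1 + 2 + 3 + 4 = 10
WMA = 30618 / 10 = 3061.800

3061.800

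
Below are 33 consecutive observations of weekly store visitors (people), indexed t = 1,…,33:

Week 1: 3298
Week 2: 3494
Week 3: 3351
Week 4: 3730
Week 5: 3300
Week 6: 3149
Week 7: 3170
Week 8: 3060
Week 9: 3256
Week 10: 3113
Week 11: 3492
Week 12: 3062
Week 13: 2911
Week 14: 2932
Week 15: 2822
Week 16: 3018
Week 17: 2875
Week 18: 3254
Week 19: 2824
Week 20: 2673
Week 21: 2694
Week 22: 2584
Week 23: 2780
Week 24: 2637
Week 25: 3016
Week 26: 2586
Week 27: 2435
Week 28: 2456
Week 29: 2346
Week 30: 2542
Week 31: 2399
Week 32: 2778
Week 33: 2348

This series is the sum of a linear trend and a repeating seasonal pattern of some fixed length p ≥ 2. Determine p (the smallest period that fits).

7

First differences y_{t+1} − y_t: 196, -143, 379, -430, -151, 21, -110, 196, -143, 379, -430, -151, 21, -110, 196, -143, …
The difference pattern repeats every 7 terms and not for any smaller step, so p = 7.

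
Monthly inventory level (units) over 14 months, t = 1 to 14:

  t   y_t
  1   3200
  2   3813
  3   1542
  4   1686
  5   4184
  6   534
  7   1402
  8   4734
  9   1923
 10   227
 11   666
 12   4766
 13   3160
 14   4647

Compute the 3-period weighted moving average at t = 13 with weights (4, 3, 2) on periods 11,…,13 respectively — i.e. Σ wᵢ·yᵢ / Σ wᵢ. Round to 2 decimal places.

Weighted sum: 4·666 + 3·4766 + 2·3160 = 2664 + 14298 + 6320 = 23282
Weight total: 4 + 3 + 2 = 9
WMA = 23282 / 9 = 2586.89

2586.89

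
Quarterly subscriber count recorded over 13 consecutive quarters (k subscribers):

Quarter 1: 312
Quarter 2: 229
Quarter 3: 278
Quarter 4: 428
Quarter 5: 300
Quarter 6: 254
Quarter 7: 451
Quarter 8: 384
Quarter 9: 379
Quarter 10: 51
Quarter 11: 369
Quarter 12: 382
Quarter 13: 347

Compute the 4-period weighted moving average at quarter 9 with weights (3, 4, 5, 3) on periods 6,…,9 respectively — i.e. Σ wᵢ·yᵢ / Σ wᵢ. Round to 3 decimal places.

374.867

Weighted sum: 3·254 + 4·451 + 5·384 + 3·379 = 762 + 1804 + 1920 + 1137 = 5623
Weight total: 3 + 4 + 5 + 3 = 15
WMA = 5623 / 15 = 374.867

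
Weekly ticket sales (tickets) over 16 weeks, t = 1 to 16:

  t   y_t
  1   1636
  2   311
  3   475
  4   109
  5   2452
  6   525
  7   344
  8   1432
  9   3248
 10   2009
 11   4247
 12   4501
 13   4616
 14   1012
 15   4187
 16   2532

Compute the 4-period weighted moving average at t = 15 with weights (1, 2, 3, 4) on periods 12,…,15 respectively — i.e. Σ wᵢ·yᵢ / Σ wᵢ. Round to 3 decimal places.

Weighted sum: 1·4501 + 2·4616 + 3·1012 + 4·4187 = 4501 + 9232 + 3036 + 16748 = 33517
Weight total: 1 + 2 + 3 + 4 = 10
WMA = 33517 / 10 = 3351.700

3351.700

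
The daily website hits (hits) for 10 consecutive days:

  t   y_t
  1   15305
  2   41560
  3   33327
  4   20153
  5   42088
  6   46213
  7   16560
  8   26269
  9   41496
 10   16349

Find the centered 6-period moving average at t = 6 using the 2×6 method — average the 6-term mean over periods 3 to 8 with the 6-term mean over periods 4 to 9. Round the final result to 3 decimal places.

31449.083

Sum over 3–8: 33327 + 20153 + 42088 + 46213 + 16560 + 26269 = 184610
Sum over 4–9: 20153 + 42088 + 46213 + 16560 + 26269 + 41496 = 192779
CMA at t=6 = (184610 + 192779) / (2·6) = 377389 / 12 = 31449.083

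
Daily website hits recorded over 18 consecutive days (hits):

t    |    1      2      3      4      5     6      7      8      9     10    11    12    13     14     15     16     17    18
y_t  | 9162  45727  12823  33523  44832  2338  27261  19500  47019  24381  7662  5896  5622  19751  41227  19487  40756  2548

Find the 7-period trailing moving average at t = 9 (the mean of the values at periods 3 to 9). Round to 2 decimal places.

Sum of periods 3–9: 12823 + 33523 + 44832 + 2338 + 27261 + 19500 + 47019 = 187296
Divide by 7: 187296 / 7 = 26756.57

26756.57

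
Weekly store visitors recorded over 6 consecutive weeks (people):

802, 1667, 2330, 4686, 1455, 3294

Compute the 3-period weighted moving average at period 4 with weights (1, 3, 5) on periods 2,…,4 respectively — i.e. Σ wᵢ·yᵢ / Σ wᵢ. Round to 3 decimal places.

3565.222

Weighted sum: 1·1667 + 3·2330 + 5·4686 = 1667 + 6990 + 23430 = 32087
Weight total: 1 + 3 + 5 = 9
WMA = 32087 / 9 = 3565.222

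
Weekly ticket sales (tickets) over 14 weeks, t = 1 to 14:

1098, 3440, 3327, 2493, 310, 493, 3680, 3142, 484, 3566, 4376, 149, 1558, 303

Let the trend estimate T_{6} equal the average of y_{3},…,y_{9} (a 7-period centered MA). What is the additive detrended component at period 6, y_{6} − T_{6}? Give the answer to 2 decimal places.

-1496.86

Trend T_6 = (3327 + 2493 + 310 + 493 + 3680 + 3142 + 484) / 7 = 13929/7 = 1989.8571
Detrended value: 493 − 1989.8571 = -1496.86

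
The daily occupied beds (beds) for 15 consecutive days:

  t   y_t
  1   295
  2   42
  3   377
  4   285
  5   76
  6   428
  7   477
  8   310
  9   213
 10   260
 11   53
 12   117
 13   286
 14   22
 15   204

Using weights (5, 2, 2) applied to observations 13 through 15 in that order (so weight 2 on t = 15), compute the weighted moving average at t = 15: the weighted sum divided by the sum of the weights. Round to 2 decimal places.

209.11

Weighted sum: 5·286 + 2·22 + 2·204 = 1430 + 44 + 408 = 1882
Weight total: 5 + 2 + 2 = 9
WMA = 1882 / 9 = 209.11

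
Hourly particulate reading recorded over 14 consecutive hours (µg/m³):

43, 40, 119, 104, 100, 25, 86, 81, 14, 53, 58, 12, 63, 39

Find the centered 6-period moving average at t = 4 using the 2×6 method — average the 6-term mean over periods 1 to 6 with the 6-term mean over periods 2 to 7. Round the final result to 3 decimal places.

Sum over 1–6: 43 + 40 + 119 + 104 + 100 + 25 = 431
Sum over 2–7: 40 + 119 + 104 + 100 + 25 + 86 = 474
CMA at t=4 = (431 + 474) / (2·6) = 905 / 12 = 75.417

75.417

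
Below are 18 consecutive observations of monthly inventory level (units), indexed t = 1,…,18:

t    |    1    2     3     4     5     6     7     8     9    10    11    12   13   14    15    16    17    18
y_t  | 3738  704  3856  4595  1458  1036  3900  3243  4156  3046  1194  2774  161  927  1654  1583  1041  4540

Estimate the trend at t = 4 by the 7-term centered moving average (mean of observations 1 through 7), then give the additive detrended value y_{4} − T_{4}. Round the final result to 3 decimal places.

Trend T_4 = (3738 + 704 + 3856 + 4595 + 1458 + 1036 + 3900) / 7 = 19287/7 = 2755.28571
Detrended value: 4595 − 2755.28571 = 1839.714

1839.714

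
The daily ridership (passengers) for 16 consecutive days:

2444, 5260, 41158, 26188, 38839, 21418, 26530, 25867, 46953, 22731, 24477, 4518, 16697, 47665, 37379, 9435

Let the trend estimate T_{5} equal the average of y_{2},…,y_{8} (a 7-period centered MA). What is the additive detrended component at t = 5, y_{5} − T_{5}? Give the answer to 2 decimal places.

12373.29

Trend T_5 = (5260 + 41158 + 26188 + 38839 + 21418 + 26530 + 25867) / 7 = 185260/7 = 26465.7143
Detrended value: 38839 − 26465.7143 = 12373.29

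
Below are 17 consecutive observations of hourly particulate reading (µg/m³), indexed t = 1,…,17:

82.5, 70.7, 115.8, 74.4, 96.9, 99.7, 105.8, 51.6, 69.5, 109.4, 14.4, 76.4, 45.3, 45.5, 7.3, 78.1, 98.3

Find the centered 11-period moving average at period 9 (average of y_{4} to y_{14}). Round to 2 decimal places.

Sum of periods 4–14: 74.4 + 96.9 + 99.7 + 105.8 + 51.6 + 69.5 + 109.4 + 14.4 + 76.4 + 45.3 + 45.5 = 788.9
Divide by 11: 788.9 / 11 = 71.72

71.72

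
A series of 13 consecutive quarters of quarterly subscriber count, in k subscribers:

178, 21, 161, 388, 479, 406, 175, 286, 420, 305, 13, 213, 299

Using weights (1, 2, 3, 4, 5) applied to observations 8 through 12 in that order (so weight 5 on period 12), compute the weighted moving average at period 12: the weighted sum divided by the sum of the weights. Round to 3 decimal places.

Weighted sum: 1·286 + 2·420 + 3·305 + 4·13 + 5·213 = 286 + 840 + 915 + 52 + 1065 = 3158
Weight total: 1 + 2 + 3 + 4 + 5 = 15
WMA = 3158 / 15 = 210.533

210.533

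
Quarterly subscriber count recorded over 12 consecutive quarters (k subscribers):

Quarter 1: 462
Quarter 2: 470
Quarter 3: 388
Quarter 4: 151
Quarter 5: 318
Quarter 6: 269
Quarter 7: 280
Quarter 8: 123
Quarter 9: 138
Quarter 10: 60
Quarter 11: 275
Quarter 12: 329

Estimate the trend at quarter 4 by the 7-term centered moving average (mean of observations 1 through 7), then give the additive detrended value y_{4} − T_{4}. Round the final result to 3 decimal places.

-183.000

Trend T_4 = (462 + 470 + 388 + 151 + 318 + 269 + 280) / 7 = 2338/7 = 334.00000
Detrended value: 151 − 334.00000 = -183.000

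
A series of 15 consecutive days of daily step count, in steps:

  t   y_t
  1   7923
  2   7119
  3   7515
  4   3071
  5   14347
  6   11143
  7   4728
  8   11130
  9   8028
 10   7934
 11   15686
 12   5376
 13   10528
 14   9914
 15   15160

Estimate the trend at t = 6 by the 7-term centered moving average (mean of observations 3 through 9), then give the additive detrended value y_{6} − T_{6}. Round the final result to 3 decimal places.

Trend T_6 = (7515 + 3071 + 14347 + 11143 + 4728 + 11130 + 8028) / 7 = 59962/7 = 8566.00000
Detrended value: 11143 − 8566.00000 = 2577.000

2577.000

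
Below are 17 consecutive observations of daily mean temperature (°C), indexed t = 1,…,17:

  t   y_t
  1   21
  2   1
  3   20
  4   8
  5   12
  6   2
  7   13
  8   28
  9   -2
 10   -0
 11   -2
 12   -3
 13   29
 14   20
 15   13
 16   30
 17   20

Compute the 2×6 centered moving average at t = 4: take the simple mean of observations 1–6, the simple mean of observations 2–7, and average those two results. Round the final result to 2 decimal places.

Sum over 1–6: 21 + 1 + 20 + 8 + 12 + 2 = 64
Sum over 2–7: 1 + 20 + 8 + 12 + 2 + 13 = 56
CMA at t=4 = (64 + 56) / (2·6) = 120 / 12 = 10.00

10.00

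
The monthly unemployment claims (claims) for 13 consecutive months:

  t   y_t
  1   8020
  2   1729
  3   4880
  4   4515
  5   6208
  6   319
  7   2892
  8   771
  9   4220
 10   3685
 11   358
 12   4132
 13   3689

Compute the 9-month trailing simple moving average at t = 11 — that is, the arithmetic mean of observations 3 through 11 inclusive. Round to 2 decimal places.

3094.22

Sum of periods 3–11: 4880 + 4515 + 6208 + 319 + 2892 + 771 + 4220 + 3685 + 358 = 27848
Divide by 9: 27848 / 9 = 3094.22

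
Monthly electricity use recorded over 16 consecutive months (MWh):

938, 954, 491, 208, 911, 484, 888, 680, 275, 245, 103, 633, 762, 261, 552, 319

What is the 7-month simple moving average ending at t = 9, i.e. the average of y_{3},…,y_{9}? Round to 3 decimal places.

Sum of periods 3–9: 491 + 208 + 911 + 484 + 888 + 680 + 275 = 3937
Divide by 7: 3937 / 7 = 562.429

562.429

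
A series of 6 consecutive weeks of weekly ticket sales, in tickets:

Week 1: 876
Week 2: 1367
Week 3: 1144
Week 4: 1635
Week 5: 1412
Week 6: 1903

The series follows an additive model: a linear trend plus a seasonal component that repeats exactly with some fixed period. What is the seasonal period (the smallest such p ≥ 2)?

First differences y_{t+1} − y_t: 491, -223, 491, -223, 491, …
The difference pattern repeats every 2 terms and not for any smaller step, so p = 2.

2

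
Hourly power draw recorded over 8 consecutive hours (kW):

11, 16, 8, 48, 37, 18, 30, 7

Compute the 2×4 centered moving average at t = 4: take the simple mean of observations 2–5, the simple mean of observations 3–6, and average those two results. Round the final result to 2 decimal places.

27.50

Sum over 2–5: 16 + 8 + 48 + 37 = 109
Sum over 3–6: 8 + 48 + 37 + 18 = 111
CMA at t=4 = (109 + 111) / (2·4) = 220 / 8 = 27.50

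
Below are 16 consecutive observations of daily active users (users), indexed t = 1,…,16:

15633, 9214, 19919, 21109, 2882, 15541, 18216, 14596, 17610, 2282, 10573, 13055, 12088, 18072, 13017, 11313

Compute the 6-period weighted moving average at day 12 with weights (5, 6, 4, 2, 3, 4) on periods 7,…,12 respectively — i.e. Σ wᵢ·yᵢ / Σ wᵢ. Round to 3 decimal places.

Weighted sum: 5·18216 + 6·14596 + 4·17610 + 2·2282 + 3·10573 + 4·13055 = 91080 + 87576 + 70440 + 4564 + 31719 + 52220 = 337599
Weight total: 5 + 6 + 4 + 2 + 3 + 4 = 24
WMA = 337599 / 24 = 14066.625

14066.625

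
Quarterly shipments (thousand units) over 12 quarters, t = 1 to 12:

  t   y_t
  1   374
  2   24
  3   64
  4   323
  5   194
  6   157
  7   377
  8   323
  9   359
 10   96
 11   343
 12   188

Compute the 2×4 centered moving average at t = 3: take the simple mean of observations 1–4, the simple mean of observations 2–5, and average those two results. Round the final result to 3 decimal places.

173.750

Sum over 1–4: 374 + 24 + 64 + 323 = 785
Sum over 2–5: 24 + 64 + 323 + 194 = 605
CMA at t=3 = (785 + 605) / (2·4) = 1390 / 8 = 173.750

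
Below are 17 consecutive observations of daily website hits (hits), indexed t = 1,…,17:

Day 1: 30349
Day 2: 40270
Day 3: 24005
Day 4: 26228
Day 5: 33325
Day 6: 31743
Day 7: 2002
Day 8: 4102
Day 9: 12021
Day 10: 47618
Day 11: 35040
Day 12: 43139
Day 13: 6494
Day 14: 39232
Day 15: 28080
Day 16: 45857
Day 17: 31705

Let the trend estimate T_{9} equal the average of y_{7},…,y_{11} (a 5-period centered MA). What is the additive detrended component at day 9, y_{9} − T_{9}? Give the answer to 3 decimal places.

-8135.600

Trend T_9 = (2002 + 4102 + 12021 + 47618 + 35040) / 5 = 100783/5 = 20156.60000
Detrended value: 12021 − 20156.60000 = -8135.600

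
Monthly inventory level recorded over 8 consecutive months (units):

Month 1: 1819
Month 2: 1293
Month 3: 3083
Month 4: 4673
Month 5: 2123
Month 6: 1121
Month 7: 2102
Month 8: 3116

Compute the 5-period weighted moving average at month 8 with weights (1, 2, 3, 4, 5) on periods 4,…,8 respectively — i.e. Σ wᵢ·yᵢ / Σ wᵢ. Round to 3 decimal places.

Weighted sum: 1·4673 + 2·2123 + 3·1121 + 4·2102 + 5·3116 = 4673 + 4246 + 3363 + 8408 + 15580 = 36270
Weight total: 1 + 2 + 3 + 4 + 5 = 15
WMA = 36270 / 15 = 2418.000

2418.000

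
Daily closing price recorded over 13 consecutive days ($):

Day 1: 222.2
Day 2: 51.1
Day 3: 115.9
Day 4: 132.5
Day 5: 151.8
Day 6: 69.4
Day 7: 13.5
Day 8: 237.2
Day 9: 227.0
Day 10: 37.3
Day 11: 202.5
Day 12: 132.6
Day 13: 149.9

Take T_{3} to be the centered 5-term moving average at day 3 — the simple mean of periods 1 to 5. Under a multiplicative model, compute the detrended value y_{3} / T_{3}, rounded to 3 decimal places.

Trend T_3 = (222.2 + 51.1 + 115.9 + 132.5 + 151.8) / 5 = 673.5/5 = 134.70000
Ratio to trend: 115.9 / 134.70000 = 0.860

0.860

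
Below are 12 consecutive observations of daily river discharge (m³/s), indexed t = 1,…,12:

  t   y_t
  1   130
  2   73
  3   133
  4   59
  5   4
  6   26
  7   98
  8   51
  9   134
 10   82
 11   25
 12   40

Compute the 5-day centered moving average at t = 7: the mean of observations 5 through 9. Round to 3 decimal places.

Sum of periods 5–9: 4 + 26 + 98 + 51 + 134 = 313
Divide by 5: 313 / 5 = 62.600

62.600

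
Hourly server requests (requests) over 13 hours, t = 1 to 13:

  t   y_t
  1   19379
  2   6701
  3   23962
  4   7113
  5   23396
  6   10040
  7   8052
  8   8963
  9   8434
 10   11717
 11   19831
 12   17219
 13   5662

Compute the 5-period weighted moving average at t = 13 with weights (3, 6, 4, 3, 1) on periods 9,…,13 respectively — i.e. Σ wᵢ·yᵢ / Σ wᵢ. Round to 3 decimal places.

Weighted sum: 3·8434 + 6·11717 + 4·19831 + 3·17219 + 1·5662 = 25302 + 70302 + 79324 + 51657 + 5662 = 232247
Weight total: 3 + 6 + 4 + 3 + 1 = 17
WMA = 232247 / 17 = 13661.588

13661.588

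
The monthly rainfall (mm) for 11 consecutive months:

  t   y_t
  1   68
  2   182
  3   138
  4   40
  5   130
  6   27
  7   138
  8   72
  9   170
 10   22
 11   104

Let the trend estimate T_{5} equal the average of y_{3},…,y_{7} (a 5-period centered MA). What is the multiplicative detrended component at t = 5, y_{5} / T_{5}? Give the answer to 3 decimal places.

1.374

Trend T_5 = (138 + 40 + 130 + 27 + 138) / 5 = 473/5 = 94.60000
Ratio to trend: 130 / 94.60000 = 1.374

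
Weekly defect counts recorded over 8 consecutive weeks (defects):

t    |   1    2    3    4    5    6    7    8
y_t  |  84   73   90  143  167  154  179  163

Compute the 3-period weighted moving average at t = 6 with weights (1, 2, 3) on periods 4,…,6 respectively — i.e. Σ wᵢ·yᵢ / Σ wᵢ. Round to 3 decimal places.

156.500

Weighted sum: 1·143 + 2·167 + 3·154 = 143 + 334 + 462 = 939
Weight total: 1 + 2 + 3 = 6
WMA = 939 / 6 = 156.500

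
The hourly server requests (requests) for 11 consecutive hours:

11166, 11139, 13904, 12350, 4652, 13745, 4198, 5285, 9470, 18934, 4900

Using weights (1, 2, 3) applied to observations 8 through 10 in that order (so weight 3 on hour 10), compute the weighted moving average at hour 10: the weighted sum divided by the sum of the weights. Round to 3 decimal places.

Weighted sum: 1·5285 + 2·9470 + 3·18934 = 5285 + 18940 + 56802 = 81027
Weight total: 1 + 2 + 3 = 6
WMA = 81027 / 6 = 13504.500

13504.500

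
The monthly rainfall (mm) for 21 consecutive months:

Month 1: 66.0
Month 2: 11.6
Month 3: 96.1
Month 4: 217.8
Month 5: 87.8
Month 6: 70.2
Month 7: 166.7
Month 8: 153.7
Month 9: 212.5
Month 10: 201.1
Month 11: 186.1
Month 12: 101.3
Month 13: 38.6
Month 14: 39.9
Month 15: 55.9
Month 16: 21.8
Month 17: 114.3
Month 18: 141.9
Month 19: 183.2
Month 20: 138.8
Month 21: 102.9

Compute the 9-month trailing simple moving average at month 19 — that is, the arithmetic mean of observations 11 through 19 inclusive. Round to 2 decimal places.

Sum of periods 11–19: 186.1 + 101.3 + 38.6 + 39.9 + 55.9 + 21.8 + 114.3 + 141.9 + 183.2 = 883.0
Divide by 9: 883.0 / 9 = 98.11

98.11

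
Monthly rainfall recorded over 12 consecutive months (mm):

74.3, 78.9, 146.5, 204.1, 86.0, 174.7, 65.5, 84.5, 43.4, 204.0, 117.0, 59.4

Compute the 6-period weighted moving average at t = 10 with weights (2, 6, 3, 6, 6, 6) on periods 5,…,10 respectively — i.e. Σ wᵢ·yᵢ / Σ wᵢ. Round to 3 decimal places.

117.521

Weighted sum: 2·86.0 + 6·174.7 + 3·65.5 + 6·84.5 + 6·43.4 + 6·204.0 = 172.0 + 1048.2 + 196.5 + 507.0 + 260.4 + 1224.0 = 3408.1
Weight total: 2 + 6 + 3 + 6 + 6 + 6 = 29
WMA = 3408.1 / 29 = 117.521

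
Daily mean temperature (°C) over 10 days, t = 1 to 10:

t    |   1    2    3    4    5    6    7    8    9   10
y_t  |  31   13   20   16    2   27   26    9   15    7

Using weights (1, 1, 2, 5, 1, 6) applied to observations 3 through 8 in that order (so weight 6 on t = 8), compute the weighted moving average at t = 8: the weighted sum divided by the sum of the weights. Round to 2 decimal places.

15.94

Weighted sum: 1·20 + 1·16 + 2·2 + 5·27 + 1·26 + 6·9 = 20 + 16 + 4 + 135 + 26 + 54 = 255
Weight total: 1 + 1 + 2 + 5 + 1 + 6 = 16
WMA = 255 / 16 = 15.94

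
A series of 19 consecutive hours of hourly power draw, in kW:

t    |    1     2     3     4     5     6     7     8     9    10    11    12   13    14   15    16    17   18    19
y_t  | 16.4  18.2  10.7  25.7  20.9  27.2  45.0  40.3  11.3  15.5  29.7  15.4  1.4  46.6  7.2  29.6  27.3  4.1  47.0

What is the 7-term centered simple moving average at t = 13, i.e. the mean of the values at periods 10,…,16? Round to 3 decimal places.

20.771

Sum of periods 10–16: 15.5 + 29.7 + 15.4 + 1.4 + 46.6 + 7.2 + 29.6 = 145.4
Divide by 7: 145.4 / 7 = 20.771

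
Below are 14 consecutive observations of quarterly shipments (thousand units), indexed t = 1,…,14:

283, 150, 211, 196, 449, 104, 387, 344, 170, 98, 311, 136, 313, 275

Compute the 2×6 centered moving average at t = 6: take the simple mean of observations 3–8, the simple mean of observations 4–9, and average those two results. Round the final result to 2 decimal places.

Sum over 3–8: 211 + 196 + 449 + 104 + 387 + 344 = 1691
Sum over 4–9: 196 + 449 + 104 + 387 + 344 + 170 = 1650
CMA at t=6 = (1691 + 1650) / (2·6) = 3341 / 12 = 278.42

278.42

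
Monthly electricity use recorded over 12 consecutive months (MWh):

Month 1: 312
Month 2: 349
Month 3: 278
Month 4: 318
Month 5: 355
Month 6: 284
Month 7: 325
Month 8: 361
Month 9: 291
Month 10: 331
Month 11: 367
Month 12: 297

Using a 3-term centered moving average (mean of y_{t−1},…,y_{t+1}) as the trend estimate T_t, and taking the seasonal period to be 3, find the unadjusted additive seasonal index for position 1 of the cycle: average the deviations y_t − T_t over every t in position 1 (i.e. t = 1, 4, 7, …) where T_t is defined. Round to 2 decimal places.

1.33

Season position 1 occurs at t = 4, 7, 10 (where T_t is defined).
t=4: T_4 = 317.0000; y_4 − T_4 = 318 − 317.0000 = 1.0000
t=7: T_7 = 323.3333; y_7 − T_7 = 325 − 323.3333 = 1.6667
t=10: T_10 = 329.6667; y_10 − T_10 = 331 − 329.6667 = 1.3333
Mean deviation: (1.0000 + 1.6667 + 1.3333) / 3 = 1.33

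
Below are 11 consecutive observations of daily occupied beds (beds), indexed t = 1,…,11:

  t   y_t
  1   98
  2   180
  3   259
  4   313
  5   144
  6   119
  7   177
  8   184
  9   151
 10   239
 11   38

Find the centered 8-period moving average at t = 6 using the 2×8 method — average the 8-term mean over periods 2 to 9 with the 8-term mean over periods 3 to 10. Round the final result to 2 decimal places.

194.56

Sum over 2–9: 180 + 259 + 313 + 144 + 119 + 177 + 184 + 151 = 1527
Sum over 3–10: 259 + 313 + 144 + 119 + 177 + 184 + 151 + 239 = 1586
CMA at t=6 = (1527 + 1586) / (2·8) = 3113 / 16 = 194.56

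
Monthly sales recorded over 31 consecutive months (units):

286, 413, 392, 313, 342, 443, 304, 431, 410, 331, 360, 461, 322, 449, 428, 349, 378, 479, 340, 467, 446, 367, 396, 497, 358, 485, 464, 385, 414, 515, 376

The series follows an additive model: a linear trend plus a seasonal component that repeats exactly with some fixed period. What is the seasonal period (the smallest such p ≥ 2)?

6

First differences y_{t+1} − y_t: 127, -21, -79, 29, 101, -139, 127, -21, -79, 29, 101, -139, 127, -21, …
The difference pattern repeats every 6 terms and not for any smaller step, so p = 6.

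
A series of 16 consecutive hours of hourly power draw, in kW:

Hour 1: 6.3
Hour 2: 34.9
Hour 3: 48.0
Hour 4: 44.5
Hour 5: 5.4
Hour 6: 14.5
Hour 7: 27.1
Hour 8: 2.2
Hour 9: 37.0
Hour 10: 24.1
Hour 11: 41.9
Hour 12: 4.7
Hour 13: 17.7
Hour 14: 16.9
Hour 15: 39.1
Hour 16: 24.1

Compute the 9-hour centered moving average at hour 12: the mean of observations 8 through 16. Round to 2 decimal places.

Sum of periods 8–16: 2.2 + 37.0 + 24.1 + 41.9 + 4.7 + 17.7 + 16.9 + 39.1 + 24.1 = 207.7
Divide by 9: 207.7 / 9 = 23.08

23.08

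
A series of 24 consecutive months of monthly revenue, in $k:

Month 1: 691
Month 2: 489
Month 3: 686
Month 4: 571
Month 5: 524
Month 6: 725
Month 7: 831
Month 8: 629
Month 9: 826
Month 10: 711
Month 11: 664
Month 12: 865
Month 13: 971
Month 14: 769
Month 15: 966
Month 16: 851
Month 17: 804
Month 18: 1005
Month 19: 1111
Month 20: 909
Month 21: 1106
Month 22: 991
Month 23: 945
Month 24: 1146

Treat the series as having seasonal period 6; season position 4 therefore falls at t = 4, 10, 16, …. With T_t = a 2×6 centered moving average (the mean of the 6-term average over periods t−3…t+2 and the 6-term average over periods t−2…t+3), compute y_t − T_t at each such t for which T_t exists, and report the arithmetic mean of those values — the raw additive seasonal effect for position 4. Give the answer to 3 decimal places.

-55.000

Season position 4 occurs at t = 4, 10, 16 (where T_t is defined).
t=4: T_4 = 626.00000; y_4 − T_4 = 571 − 626.00000 = -55.00000
t=10: T_10 = 766.00000; y_10 − T_10 = 711 − 766.00000 = -55.00000
t=16: T_16 = 906.00000; y_16 − T_16 = 851 − 906.00000 = -55.00000
Mean deviation: (-55.00000 + -55.00000 + -55.00000) / 3 = -55.000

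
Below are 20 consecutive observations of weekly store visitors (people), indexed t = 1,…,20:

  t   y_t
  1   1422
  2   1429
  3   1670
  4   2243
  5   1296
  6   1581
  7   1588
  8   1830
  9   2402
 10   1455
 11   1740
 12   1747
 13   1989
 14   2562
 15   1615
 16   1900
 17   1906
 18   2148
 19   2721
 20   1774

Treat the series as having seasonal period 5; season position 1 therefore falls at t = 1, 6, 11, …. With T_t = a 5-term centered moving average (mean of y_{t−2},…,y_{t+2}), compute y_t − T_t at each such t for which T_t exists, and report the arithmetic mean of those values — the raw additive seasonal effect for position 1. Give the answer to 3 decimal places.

Season position 1 occurs at t = 6, 11, 16 (where T_t is defined).
t=6: T_6 = 1707.60000; y_6 − T_6 = 1581 − 1707.60000 = -126.60000
t=11: T_11 = 1866.60000; y_11 − T_11 = 1740 − 1866.60000 = -126.60000
t=16: T_16 = 2026.20000; y_16 − T_16 = 1900 − 2026.20000 = -126.20000
Mean deviation: (-126.60000 + -126.60000 + -126.20000) / 3 = -126.467

-126.467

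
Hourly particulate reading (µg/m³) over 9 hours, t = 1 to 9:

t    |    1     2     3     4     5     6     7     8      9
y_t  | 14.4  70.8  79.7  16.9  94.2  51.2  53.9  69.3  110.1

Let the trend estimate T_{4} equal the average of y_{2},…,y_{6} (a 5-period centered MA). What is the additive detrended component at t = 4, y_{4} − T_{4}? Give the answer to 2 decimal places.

Trend T_4 = (70.8 + 79.7 + 16.9 + 94.2 + 51.2) / 5 = 312.8/5 = 62.5600
Detrended value: 16.9 − 62.5600 = -45.66

-45.66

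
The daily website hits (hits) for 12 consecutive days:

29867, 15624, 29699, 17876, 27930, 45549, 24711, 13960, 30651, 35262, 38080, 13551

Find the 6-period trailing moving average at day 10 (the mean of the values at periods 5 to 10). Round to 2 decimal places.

29677.17

Sum of periods 5–10: 27930 + 45549 + 24711 + 13960 + 30651 + 35262 = 178063
Divide by 6: 178063 / 6 = 29677.17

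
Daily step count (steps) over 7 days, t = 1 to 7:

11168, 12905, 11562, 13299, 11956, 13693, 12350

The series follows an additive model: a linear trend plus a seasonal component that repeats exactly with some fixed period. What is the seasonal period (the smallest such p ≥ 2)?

First differences y_{t+1} − y_t: 1737, -1343, 1737, -1343, 1737, -1343, …
The difference pattern repeats every 2 terms and not for any smaller step, so p = 2.

2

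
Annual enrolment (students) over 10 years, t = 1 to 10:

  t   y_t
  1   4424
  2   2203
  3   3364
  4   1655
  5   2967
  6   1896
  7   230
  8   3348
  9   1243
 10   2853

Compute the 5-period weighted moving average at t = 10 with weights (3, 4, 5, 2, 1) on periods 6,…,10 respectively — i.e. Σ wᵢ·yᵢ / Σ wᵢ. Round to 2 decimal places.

1912.47

Weighted sum: 3·1896 + 4·230 + 5·3348 + 2·1243 + 1·2853 = 5688 + 920 + 16740 + 2486 + 2853 = 28687
Weight total: 3 + 4 + 5 + 2 + 1 = 15
WMA = 28687 / 15 = 1912.47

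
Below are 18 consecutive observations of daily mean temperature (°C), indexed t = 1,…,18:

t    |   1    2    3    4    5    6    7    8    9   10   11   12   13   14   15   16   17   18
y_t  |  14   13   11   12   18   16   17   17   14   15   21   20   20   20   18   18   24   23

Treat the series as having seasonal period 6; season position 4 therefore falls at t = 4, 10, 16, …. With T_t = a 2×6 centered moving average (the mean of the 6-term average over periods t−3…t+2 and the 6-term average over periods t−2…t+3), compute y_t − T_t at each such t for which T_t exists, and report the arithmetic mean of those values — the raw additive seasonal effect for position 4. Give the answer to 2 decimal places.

Season position 4 occurs at t = 4, 10 (where T_t is defined).
t=4: T_4 = 14.2500; y_4 − T_4 = 12 − 14.2500 = -2.2500
t=10: T_10 = 17.5833; y_10 − T_10 = 15 − 17.5833 = -2.5833
Mean deviation: (-2.2500 + -2.5833) / 2 = -2.42

-2.42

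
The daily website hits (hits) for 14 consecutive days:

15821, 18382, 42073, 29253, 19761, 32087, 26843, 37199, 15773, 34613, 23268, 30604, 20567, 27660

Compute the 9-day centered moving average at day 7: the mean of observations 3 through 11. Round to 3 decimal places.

28985.556

Sum of periods 3–11: 42073 + 29253 + 19761 + 32087 + 26843 + 37199 + 15773 + 34613 + 23268 = 260870
Divide by 9: 260870 / 9 = 28985.556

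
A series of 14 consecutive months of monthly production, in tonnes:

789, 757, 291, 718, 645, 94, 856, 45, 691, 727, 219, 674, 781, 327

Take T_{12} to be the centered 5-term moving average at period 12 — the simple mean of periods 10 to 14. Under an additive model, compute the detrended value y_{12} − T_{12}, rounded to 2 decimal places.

Trend T_12 = (727 + 219 + 674 + 781 + 327) / 5 = 2728/5 = 545.6000
Detrended value: 674 − 545.6000 = 128.40

128.40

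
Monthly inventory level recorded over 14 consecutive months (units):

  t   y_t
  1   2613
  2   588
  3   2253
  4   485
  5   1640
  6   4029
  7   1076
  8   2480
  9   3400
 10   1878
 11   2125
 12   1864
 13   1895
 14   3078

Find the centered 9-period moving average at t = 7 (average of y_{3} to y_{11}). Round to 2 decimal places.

2151.78

Sum of periods 3–11: 2253 + 485 + 1640 + 4029 + 1076 + 2480 + 3400 + 1878 + 2125 = 19366
Divide by 9: 19366 / 9 = 2151.78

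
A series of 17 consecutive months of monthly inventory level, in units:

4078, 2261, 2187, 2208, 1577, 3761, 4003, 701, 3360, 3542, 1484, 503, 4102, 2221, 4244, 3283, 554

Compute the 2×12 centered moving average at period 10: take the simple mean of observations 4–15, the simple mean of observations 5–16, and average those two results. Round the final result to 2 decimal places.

Sum over 4–15: 2208 + 1577 + 3761 + 4003 + 701 + 3360 + 3542 + 1484 + 503 + 4102 + 2221 + 4244 = 31706
Sum over 5–16: 1577 + 3761 + 4003 + 701 + 3360 + 3542 + 1484 + 503 + 4102 + 2221 + 4244 + 3283 = 32781
CMA at t=10 = (31706 + 32781) / (2·12) = 64487 / 24 = 2686.96

2686.96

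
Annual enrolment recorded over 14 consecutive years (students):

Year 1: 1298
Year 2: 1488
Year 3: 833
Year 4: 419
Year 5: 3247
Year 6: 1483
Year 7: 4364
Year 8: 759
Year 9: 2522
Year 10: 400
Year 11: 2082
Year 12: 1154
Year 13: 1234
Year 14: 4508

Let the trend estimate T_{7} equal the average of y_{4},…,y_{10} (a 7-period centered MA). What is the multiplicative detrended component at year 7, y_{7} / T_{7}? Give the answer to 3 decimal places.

Trend T_7 = (419 + 3247 + 1483 + 4364 + 759 + 2522 + 400) / 7 = 13194/7 = 1884.85714
Ratio to trend: 4364 / 1884.85714 = 2.315

2.315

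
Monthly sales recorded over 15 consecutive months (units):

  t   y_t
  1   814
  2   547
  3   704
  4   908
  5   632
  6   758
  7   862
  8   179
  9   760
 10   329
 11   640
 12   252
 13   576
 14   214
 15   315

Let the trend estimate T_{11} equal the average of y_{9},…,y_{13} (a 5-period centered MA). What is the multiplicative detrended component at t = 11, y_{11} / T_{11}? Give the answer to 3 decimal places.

1.251

Trend T_11 = (760 + 329 + 640 + 252 + 576) / 5 = 2557/5 = 511.40000
Ratio to trend: 640 / 511.40000 = 1.251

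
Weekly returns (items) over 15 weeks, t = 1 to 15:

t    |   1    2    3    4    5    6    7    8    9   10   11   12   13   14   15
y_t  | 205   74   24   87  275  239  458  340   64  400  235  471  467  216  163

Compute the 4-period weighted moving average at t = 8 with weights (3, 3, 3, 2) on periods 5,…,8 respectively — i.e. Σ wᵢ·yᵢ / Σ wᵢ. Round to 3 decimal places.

Weighted sum: 3·275 + 3·239 + 3·458 + 2·340 = 825 + 717 + 1374 + 680 = 3596
Weight total: 3 + 3 + 3 + 2 = 11
WMA = 3596 / 11 = 326.909

326.909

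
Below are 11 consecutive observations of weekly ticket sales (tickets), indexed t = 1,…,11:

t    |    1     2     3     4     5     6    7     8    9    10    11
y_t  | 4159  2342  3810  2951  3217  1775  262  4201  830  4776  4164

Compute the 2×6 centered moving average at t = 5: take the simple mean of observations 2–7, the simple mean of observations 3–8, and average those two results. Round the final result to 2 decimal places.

Sum over 2–7: 2342 + 3810 + 2951 + 3217 + 1775 + 262 = 14357
Sum over 3–8: 3810 + 2951 + 3217 + 1775 + 262 + 4201 = 16216
CMA at t=5 = (14357 + 16216) / (2·6) = 30573 / 12 = 2547.75

2547.75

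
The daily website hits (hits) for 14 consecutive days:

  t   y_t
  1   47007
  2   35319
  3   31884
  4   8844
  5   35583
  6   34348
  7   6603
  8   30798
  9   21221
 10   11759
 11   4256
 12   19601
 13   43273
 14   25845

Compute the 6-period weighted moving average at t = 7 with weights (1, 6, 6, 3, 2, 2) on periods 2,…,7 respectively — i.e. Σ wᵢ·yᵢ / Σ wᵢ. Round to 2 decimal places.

Weighted sum: 1·35319 + 6·31884 + 6·8844 + 3·35583 + 2·34348 + 2·6603 = 35319 + 191304 + 53064 + 106749 + 68696 + 13206 = 468338
Weight total: 1 + 6 + 6 + 3 + 2 + 2 = 20
WMA = 468338 / 20 = 23416.90

23416.90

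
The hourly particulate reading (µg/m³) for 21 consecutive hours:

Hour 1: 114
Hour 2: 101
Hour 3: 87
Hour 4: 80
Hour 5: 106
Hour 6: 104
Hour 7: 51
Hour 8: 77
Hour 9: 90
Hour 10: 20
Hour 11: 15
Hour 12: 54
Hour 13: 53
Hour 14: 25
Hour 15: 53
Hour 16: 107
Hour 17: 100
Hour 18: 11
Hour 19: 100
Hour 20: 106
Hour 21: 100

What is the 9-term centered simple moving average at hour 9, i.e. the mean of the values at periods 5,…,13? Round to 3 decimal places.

Sum of periods 5–13: 106 + 104 + 51 + 77 + 90 + 20 + 15 + 54 + 53 = 570
Divide by 9: 570 / 9 = 63.333

63.333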